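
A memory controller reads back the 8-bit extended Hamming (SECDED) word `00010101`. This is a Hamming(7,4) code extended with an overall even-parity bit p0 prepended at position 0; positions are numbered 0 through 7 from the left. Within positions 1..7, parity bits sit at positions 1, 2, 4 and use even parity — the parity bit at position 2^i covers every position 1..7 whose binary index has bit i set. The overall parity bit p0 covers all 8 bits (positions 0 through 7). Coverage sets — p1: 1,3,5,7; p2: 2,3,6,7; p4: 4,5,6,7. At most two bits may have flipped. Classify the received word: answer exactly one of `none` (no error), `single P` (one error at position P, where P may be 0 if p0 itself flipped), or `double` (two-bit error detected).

s1: b1⊕b3⊕b5⊕b7 = 0⊕1⊕1⊕1 = 1
s2: b2⊕b3⊕b6⊕b7 = 0⊕1⊕0⊕1 = 0
s4: b4⊕b5⊕b6⊕b7 = 0⊕1⊕0⊕1 = 0
Syndrome (s4...s1) = 001 → position 1.
Overall parity (XOR of all 8 bits, including p0): 0⊕0⊕0⊕1⊕0⊕1⊕0⊕1 = 1
Overall=1, syndrome position=1 → single-bit error at position 1.

single 1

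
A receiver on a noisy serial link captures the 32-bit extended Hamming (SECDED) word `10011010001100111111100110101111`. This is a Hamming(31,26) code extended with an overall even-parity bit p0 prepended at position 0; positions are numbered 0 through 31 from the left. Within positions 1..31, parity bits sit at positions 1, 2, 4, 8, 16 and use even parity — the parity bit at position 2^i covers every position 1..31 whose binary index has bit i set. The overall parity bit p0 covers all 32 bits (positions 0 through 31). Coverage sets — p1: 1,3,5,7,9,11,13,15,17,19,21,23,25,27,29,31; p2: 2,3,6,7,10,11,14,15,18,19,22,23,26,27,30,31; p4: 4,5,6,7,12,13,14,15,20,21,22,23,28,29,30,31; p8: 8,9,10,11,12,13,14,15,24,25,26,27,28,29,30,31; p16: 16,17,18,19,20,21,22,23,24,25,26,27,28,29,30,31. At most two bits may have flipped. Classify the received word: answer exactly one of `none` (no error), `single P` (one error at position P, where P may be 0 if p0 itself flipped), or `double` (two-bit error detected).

s1: b1⊕b3⊕b5⊕b7⊕b9⊕b11⊕b13⊕b15⊕b17⊕b19⊕b21⊕b23⊕b25⊕b27⊕b29⊕b31 = 0⊕1⊕0⊕0⊕0⊕1⊕0⊕1⊕1⊕1⊕0⊕1⊕0⊕0⊕1⊕1 = 0
s2: b2⊕b3⊕b6⊕b7⊕b10⊕b11⊕b14⊕b15⊕b18⊕b19⊕b22⊕b23⊕b26⊕b27⊕b30⊕b31 = 0⊕1⊕1⊕0⊕1⊕1⊕1⊕1⊕1⊕1⊕0⊕1⊕1⊕0⊕1⊕1 = 0
s4: b4⊕b5⊕b6⊕b7⊕b12⊕b13⊕b14⊕b15⊕b20⊕b21⊕b22⊕b23⊕b28⊕b29⊕b30⊕b31 = 1⊕0⊕1⊕0⊕0⊕0⊕1⊕1⊕1⊕0⊕0⊕1⊕1⊕1⊕1⊕1 = 0
s8: b8⊕b9⊕b10⊕b11⊕b12⊕b13⊕b14⊕b15⊕b24⊕b25⊕b26⊕b27⊕b28⊕b29⊕b30⊕b31 = 0⊕0⊕1⊕1⊕0⊕0⊕1⊕1⊕1⊕0⊕1⊕0⊕1⊕1⊕1⊕1 = 0
s16: b16⊕b17⊕b18⊕b19⊕b20⊕b21⊕b22⊕b23⊕b24⊕b25⊕b26⊕b27⊕b28⊕b29⊕b30⊕b31 = 1⊕1⊕1⊕1⊕1⊕0⊕0⊕1⊕1⊕0⊕1⊕0⊕1⊕1⊕1⊕1 = 0
Syndrome (s16...s1) = 00000 → position 0 (no error).
Overall parity (XOR of all 32 bits, including p0): 1⊕0⊕0⊕1⊕1⊕0⊕1⊕0⊕0⊕0⊕1⊕1⊕0⊕0⊕1⊕1⊕1⊕1⊕1⊕1⊕1⊕0⊕0⊕1⊕1⊕0⊕1⊕0⊕1⊕1⊕1⊕1 = 0
Overall=0, syndrome position=0 → no error.

none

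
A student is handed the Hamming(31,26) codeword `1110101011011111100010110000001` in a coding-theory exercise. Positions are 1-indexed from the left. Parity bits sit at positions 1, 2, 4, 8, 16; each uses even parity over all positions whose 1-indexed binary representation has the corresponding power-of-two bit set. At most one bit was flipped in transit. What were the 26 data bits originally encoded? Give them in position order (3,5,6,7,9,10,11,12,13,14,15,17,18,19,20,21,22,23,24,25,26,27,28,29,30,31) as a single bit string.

10011101111100010110000001

s1: b1⊕b3⊕b5⊕b7⊕b9⊕b11⊕b13⊕b15⊕b17⊕b19⊕b21⊕b23⊕b25⊕b27⊕b29⊕b31 = 1⊕1⊕1⊕1⊕1⊕0⊕1⊕1⊕1⊕0⊕1⊕1⊕0⊕0⊕0⊕1 = 1
s2: b2⊕b3⊕b6⊕b7⊕b10⊕b11⊕b14⊕b15⊕b18⊕b19⊕b22⊕b23⊕b26⊕b27⊕b30⊕b31 = 1⊕1⊕0⊕1⊕1⊕0⊕1⊕1⊕0⊕0⊕0⊕1⊕0⊕0⊕0⊕1 = 0
s4: b4⊕b5⊕b6⊕b7⊕b12⊕b13⊕b14⊕b15⊕b20⊕b21⊕b22⊕b23⊕b28⊕b29⊕b30⊕b31 = 0⊕1⊕0⊕1⊕1⊕1⊕1⊕1⊕0⊕1⊕0⊕1⊕0⊕0⊕0⊕1 = 1
s8: b8⊕b9⊕b10⊕b11⊕b12⊕b13⊕b14⊕b15⊕b24⊕b25⊕b26⊕b27⊕b28⊕b29⊕b30⊕b31 = 0⊕1⊕1⊕0⊕1⊕1⊕1⊕1⊕1⊕0⊕0⊕0⊕0⊕0⊕0⊕1 = 0
s16: b16⊕b17⊕b18⊕b19⊕b20⊕b21⊕b22⊕b23⊕b24⊕b25⊕b26⊕b27⊕b28⊕b29⊕b30⊕b31 = 1⊕1⊕0⊕0⊕0⊕1⊕0⊕1⊕1⊕0⊕0⊕0⊕0⊕0⊕0⊕1 = 0
Syndrome (s16...s1) = 00101 → position 5.
Flip bit 5: corrected codeword = 1110001011011111100010110000001
Data bits at positions 3,5,6,7,9,10,11,12,13,14,15,17,18,19,20,21,22,23,24,25,26,27,28,29,30,31: 10011101111100010110000001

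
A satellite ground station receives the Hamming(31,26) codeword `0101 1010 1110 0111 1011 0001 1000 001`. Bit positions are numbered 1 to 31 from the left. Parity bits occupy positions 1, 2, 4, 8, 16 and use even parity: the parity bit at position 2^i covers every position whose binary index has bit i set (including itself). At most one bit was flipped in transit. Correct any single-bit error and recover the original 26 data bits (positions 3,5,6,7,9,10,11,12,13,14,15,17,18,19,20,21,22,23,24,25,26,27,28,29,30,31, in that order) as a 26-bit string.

s1: b1⊕b3⊕b5⊕b7⊕b9⊕b11⊕b13⊕b15⊕b17⊕b19⊕b21⊕b23⊕b25⊕b27⊕b29⊕b31 = 0⊕0⊕1⊕1⊕1⊕1⊕0⊕1⊕1⊕1⊕0⊕0⊕1⊕0⊕0⊕1 = 1
s2: b2⊕b3⊕b6⊕b7⊕b10⊕b11⊕b14⊕b15⊕b18⊕b19⊕b22⊕b23⊕b26⊕b27⊕b30⊕b31 = 1⊕0⊕0⊕1⊕1⊕1⊕1⊕1⊕0⊕1⊕0⊕0⊕0⊕0⊕0⊕1 = 0
s4: b4⊕b5⊕b6⊕b7⊕b12⊕b13⊕b14⊕b15⊕b20⊕b21⊕b22⊕b23⊕b28⊕b29⊕b30⊕b31 = 1⊕1⊕0⊕1⊕0⊕0⊕1⊕1⊕1⊕0⊕0⊕0⊕0⊕0⊕0⊕1 = 1
s8: b8⊕b9⊕b10⊕b11⊕b12⊕b13⊕b14⊕b15⊕b24⊕b25⊕b26⊕b27⊕b28⊕b29⊕b30⊕b31 = 0⊕1⊕1⊕1⊕0⊕0⊕1⊕1⊕1⊕1⊕0⊕0⊕0⊕0⊕0⊕1 = 0
s16: b16⊕b17⊕b18⊕b19⊕b20⊕b21⊕b22⊕b23⊕b24⊕b25⊕b26⊕b27⊕b28⊕b29⊕b30⊕b31 = 1⊕1⊕0⊕1⊕1⊕0⊕0⊕0⊕1⊕1⊕0⊕0⊕0⊕0⊕0⊕1 = 1
Syndrome (s16...s1) = 10101 → position 21.
Flip bit 21: corrected codeword = 0101101011100111101110011000001
Data bits at positions 3,5,6,7,9,10,11,12,13,14,15,17,18,19,20,21,22,23,24,25,26,27,28,29,30,31: 01011110011101110011000001

01011110011101110011000001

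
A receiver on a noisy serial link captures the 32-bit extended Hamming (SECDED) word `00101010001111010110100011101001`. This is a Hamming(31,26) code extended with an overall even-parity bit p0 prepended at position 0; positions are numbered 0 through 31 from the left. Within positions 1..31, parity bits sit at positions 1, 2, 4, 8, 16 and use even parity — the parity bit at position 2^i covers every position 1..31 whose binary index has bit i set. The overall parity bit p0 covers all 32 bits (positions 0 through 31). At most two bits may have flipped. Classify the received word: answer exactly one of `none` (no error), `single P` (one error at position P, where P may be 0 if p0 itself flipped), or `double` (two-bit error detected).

s1: b1⊕b3⊕b5⊕b7⊕b9⊕b11⊕b13⊕b15⊕b17⊕b19⊕b21⊕b23⊕b25⊕b27⊕b29⊕b31 = 0⊕0⊕0⊕0⊕0⊕1⊕1⊕1⊕1⊕0⊕0⊕0⊕1⊕0⊕0⊕1 = 0
s2: b2⊕b3⊕b6⊕b7⊕b10⊕b11⊕b14⊕b15⊕b18⊕b19⊕b22⊕b23⊕b26⊕b27⊕b30⊕b31 = 1⊕0⊕1⊕0⊕1⊕1⊕0⊕1⊕1⊕0⊕0⊕0⊕1⊕0⊕0⊕1 = 0
s4: b4⊕b5⊕b6⊕b7⊕b12⊕b13⊕b14⊕b15⊕b20⊕b21⊕b22⊕b23⊕b28⊕b29⊕b30⊕b31 = 1⊕0⊕1⊕0⊕1⊕1⊕0⊕1⊕1⊕0⊕0⊕0⊕1⊕0⊕0⊕1 = 0
s8: b8⊕b9⊕b10⊕b11⊕b12⊕b13⊕b14⊕b15⊕b24⊕b25⊕b26⊕b27⊕b28⊕b29⊕b30⊕b31 = 0⊕0⊕1⊕1⊕1⊕1⊕0⊕1⊕1⊕1⊕1⊕0⊕1⊕0⊕0⊕1 = 0
s16: b16⊕b17⊕b18⊕b19⊕b20⊕b21⊕b22⊕b23⊕b24⊕b25⊕b26⊕b27⊕b28⊕b29⊕b30⊕b31 = 0⊕1⊕1⊕0⊕1⊕0⊕0⊕0⊕1⊕1⊕1⊕0⊕1⊕0⊕0⊕1 = 0
Syndrome (s16...s1) = 00000 → position 0 (no error).
Overall parity (XOR of all 32 bits, including p0): 0⊕0⊕1⊕0⊕1⊕0⊕1⊕0⊕0⊕0⊕1⊕1⊕1⊕1⊕0⊕1⊕0⊕1⊕1⊕0⊕1⊕0⊕0⊕0⊕1⊕1⊕1⊕0⊕1⊕0⊕0⊕1 = 0
Overall=0, syndrome position=0 → no error.

none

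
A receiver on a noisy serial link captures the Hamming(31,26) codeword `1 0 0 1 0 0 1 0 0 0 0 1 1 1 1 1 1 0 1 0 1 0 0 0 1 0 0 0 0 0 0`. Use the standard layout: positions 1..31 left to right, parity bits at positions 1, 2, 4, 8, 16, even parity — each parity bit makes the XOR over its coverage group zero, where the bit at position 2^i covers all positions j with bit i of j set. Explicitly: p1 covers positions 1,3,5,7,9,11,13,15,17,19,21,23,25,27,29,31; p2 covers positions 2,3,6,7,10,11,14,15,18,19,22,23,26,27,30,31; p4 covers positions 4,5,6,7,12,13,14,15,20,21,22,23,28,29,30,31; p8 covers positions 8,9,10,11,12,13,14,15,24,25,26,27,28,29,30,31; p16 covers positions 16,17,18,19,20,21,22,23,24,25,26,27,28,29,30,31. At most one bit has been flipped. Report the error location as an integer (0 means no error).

28

s1: b1⊕b3⊕b5⊕b7⊕b9⊕b11⊕b13⊕b15⊕b17⊕b19⊕b21⊕b23⊕b25⊕b27⊕b29⊕b31 = 1⊕0⊕0⊕1⊕0⊕0⊕1⊕1⊕1⊕1⊕1⊕0⊕1⊕0⊕0⊕0 = 0
s2: b2⊕b3⊕b6⊕b7⊕b10⊕b11⊕b14⊕b15⊕b18⊕b19⊕b22⊕b23⊕b26⊕b27⊕b30⊕b31 = 0⊕0⊕0⊕1⊕0⊕0⊕1⊕1⊕0⊕1⊕0⊕0⊕0⊕0⊕0⊕0 = 0
s4: b4⊕b5⊕b6⊕b7⊕b12⊕b13⊕b14⊕b15⊕b20⊕b21⊕b22⊕b23⊕b28⊕b29⊕b30⊕b31 = 1⊕0⊕0⊕1⊕1⊕1⊕1⊕1⊕0⊕1⊕0⊕0⊕0⊕0⊕0⊕0 = 1
s8: b8⊕b9⊕b10⊕b11⊕b12⊕b13⊕b14⊕b15⊕b24⊕b25⊕b26⊕b27⊕b28⊕b29⊕b30⊕b31 = 0⊕0⊕0⊕0⊕1⊕1⊕1⊕1⊕0⊕1⊕0⊕0⊕0⊕0⊕0⊕0 = 1
s16: b16⊕b17⊕b18⊕b19⊕b20⊕b21⊕b22⊕b23⊕b24⊕b25⊕b26⊕b27⊕b28⊕b29⊕b30⊕b31 = 1⊕1⊕0⊕1⊕0⊕1⊕0⊕0⊕0⊕1⊕0⊕0⊕0⊕0⊕0⊕0 = 1
Syndrome (s16...s1) = 11100 → position 28.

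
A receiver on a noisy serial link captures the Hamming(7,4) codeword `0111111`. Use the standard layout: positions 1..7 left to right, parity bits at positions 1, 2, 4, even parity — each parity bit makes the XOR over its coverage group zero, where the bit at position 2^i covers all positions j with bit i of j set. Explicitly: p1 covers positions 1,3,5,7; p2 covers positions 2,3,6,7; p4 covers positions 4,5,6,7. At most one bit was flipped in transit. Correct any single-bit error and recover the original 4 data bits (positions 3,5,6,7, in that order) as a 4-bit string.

1111

s1: b1⊕b3⊕b5⊕b7 = 0⊕1⊕1⊕1 = 1
s2: b2⊕b3⊕b6⊕b7 = 1⊕1⊕1⊕1 = 0
s4: b4⊕b5⊕b6⊕b7 = 1⊕1⊕1⊕1 = 0
Syndrome (s4...s1) = 001 → position 1.
Flip bit 1: corrected codeword = 1111111
Data bits at positions 3,5,6,7: 1111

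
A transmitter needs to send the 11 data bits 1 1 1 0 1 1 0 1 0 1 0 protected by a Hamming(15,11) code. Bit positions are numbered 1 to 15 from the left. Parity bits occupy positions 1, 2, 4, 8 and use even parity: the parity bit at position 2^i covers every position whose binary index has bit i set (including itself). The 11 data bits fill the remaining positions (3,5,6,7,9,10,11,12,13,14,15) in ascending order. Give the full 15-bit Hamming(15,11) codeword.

Place data bits at non-power-of-two positions: b3=1, b5=1, b6=1, b7=0, b9=1, b10=1, b11=0, b12=1, b13=0, b14=1, b15=0.
p1 = XOR of data positions {3,5,7,9,11,13,15} = 1⊕1⊕0⊕1⊕0⊕0⊕0 = 1
p2 = XOR of data positions {3,6,7,10,11,14,15} = 1⊕1⊕0⊕1⊕0⊕1⊕0 = 0
p4 = XOR of data positions {5,6,7,12,13,14,15} = 1⊕1⊕0⊕1⊕0⊕1⊕0 = 0
p8 = XOR of data positions {9,10,11,12,13,14,15} = 1⊕1⊕0⊕1⊕0⊕1⊕0 = 0
Codeword b1..b15 = 101011001101010

101011001101010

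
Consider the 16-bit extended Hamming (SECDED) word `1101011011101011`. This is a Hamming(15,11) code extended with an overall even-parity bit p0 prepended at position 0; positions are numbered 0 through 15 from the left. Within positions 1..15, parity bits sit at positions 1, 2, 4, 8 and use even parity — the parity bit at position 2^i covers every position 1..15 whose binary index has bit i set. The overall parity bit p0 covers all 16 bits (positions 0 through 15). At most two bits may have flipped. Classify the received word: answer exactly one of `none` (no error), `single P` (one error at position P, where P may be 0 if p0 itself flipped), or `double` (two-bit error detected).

s1: b1⊕b3⊕b5⊕b7⊕b9⊕b11⊕b13⊕b15 = 1⊕1⊕1⊕0⊕1⊕0⊕0⊕1 = 1
s2: b2⊕b3⊕b6⊕b7⊕b10⊕b11⊕b14⊕b15 = 0⊕1⊕1⊕0⊕1⊕0⊕1⊕1 = 1
s4: b4⊕b5⊕b6⊕b7⊕b12⊕b13⊕b14⊕b15 = 0⊕1⊕1⊕0⊕1⊕0⊕1⊕1 = 1
s8: b8⊕b9⊕b10⊕b11⊕b12⊕b13⊕b14⊕b15 = 1⊕1⊕1⊕0⊕1⊕0⊕1⊕1 = 0
Syndrome (s8...s1) = 0111 → position 7.
Overall parity (XOR of all 16 bits, including p0): 1⊕1⊕0⊕1⊕0⊕1⊕1⊕0⊕1⊕1⊕1⊕0⊕1⊕0⊕1⊕1 = 1
Overall=1, syndrome position=7 → single-bit error at position 7.

single 7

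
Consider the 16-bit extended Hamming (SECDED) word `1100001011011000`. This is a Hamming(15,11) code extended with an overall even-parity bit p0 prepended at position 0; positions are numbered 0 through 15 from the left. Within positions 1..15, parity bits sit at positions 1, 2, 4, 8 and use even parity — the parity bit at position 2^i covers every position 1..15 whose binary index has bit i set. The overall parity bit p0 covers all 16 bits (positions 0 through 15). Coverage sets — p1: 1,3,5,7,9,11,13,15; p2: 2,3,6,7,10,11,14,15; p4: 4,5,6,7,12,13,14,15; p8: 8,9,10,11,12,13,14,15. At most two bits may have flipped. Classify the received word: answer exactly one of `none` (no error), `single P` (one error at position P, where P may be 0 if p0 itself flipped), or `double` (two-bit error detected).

s1: b1⊕b3⊕b5⊕b7⊕b9⊕b11⊕b13⊕b15 = 1⊕0⊕0⊕0⊕1⊕1⊕0⊕0 = 1
s2: b2⊕b3⊕b6⊕b7⊕b10⊕b11⊕b14⊕b15 = 0⊕0⊕1⊕0⊕0⊕1⊕0⊕0 = 0
s4: b4⊕b5⊕b6⊕b7⊕b12⊕b13⊕b14⊕b15 = 0⊕0⊕1⊕0⊕1⊕0⊕0⊕0 = 0
s8: b8⊕b9⊕b10⊕b11⊕b12⊕b13⊕b14⊕b15 = 1⊕1⊕0⊕1⊕1⊕0⊕0⊕0 = 0
Syndrome (s8...s1) = 0001 → position 1.
Overall parity (XOR of all 16 bits, including p0): 1⊕1⊕0⊕0⊕0⊕0⊕1⊕0⊕1⊕1⊕0⊕1⊕1⊕0⊕0⊕0 = 1
Overall=1, syndrome position=1 → single-bit error at position 1.

single 1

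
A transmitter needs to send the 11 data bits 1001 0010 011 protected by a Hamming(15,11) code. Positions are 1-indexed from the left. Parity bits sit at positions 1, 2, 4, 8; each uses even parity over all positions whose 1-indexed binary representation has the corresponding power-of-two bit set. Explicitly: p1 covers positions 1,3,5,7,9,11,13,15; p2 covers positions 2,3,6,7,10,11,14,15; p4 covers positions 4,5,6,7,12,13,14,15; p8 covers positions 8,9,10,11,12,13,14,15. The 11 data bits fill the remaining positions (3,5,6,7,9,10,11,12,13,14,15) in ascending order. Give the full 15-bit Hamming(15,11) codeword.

011100110010011

Place data bits at non-power-of-two positions: b3=1, b5=0, b6=0, b7=1, b9=0, b10=0, b11=1, b12=0, b13=0, b14=1, b15=1.
p1 = XOR of data positions {3,5,7,9,11,13,15} = 1⊕0⊕1⊕0⊕1⊕0⊕1 = 0
p2 = XOR of data positions {3,6,7,10,11,14,15} = 1⊕0⊕1⊕0⊕1⊕1⊕1 = 1
p4 = XOR of data positions {5,6,7,12,13,14,15} = 0⊕0⊕1⊕0⊕0⊕1⊕1 = 1
p8 = XOR of data positions {9,10,11,12,13,14,15} = 0⊕0⊕1⊕0⊕0⊕1⊕1 = 1
Codeword b1..b15 = 011100110010011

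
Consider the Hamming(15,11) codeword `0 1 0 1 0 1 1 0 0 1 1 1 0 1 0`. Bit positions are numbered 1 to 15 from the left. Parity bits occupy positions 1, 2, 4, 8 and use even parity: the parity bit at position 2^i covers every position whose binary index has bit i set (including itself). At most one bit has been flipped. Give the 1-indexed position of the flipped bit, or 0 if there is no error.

s1: b1⊕b3⊕b5⊕b7⊕b9⊕b11⊕b13⊕b15 = 0⊕0⊕0⊕1⊕0⊕1⊕0⊕0 = 0
s2: b2⊕b3⊕b6⊕b7⊕b10⊕b11⊕b14⊕b15 = 1⊕0⊕1⊕1⊕1⊕1⊕1⊕0 = 0
s4: b4⊕b5⊕b6⊕b7⊕b12⊕b13⊕b14⊕b15 = 1⊕0⊕1⊕1⊕1⊕0⊕1⊕0 = 1
s8: b8⊕b9⊕b10⊕b11⊕b12⊕b13⊕b14⊕b15 = 0⊕0⊕1⊕1⊕1⊕0⊕1⊕0 = 0
Syndrome (s8...s1) = 0100 → position 4.

4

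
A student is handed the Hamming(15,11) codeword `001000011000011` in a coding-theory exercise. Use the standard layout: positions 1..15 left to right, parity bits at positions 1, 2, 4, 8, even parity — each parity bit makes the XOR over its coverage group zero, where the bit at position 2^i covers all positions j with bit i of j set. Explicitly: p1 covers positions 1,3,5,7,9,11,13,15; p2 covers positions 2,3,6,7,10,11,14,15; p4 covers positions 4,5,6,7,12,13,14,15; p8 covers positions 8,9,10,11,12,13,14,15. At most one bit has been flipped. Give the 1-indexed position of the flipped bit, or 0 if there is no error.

3

s1: b1⊕b3⊕b5⊕b7⊕b9⊕b11⊕b13⊕b15 = 0⊕1⊕0⊕0⊕1⊕0⊕0⊕1 = 1
s2: b2⊕b3⊕b6⊕b7⊕b10⊕b11⊕b14⊕b15 = 0⊕1⊕0⊕0⊕0⊕0⊕1⊕1 = 1
s4: b4⊕b5⊕b6⊕b7⊕b12⊕b13⊕b14⊕b15 = 0⊕0⊕0⊕0⊕0⊕0⊕1⊕1 = 0
s8: b8⊕b9⊕b10⊕b11⊕b12⊕b13⊕b14⊕b15 = 1⊕1⊕0⊕0⊕0⊕0⊕1⊕1 = 0
Syndrome (s8...s1) = 0011 → position 3.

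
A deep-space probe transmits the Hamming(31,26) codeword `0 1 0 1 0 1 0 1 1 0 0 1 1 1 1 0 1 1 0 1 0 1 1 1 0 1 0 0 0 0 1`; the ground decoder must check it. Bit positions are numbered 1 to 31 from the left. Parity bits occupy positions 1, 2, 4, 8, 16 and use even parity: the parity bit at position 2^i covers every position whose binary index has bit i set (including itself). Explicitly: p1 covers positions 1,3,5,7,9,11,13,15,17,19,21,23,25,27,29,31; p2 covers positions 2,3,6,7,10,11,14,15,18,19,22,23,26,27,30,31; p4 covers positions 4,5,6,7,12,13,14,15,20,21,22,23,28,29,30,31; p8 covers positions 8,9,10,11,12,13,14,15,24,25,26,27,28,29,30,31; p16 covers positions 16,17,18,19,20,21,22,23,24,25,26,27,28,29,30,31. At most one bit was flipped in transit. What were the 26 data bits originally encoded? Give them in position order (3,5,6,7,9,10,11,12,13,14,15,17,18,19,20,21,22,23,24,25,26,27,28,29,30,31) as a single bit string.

s1: b1⊕b3⊕b5⊕b7⊕b9⊕b11⊕b13⊕b15⊕b17⊕b19⊕b21⊕b23⊕b25⊕b27⊕b29⊕b31 = 0⊕0⊕0⊕0⊕1⊕0⊕1⊕1⊕1⊕0⊕0⊕1⊕0⊕0⊕0⊕1 = 0
s2: b2⊕b3⊕b6⊕b7⊕b10⊕b11⊕b14⊕b15⊕b18⊕b19⊕b22⊕b23⊕b26⊕b27⊕b30⊕b31 = 1⊕0⊕1⊕0⊕0⊕0⊕1⊕1⊕1⊕0⊕1⊕1⊕1⊕0⊕0⊕1 = 1
s4: b4⊕b5⊕b6⊕b7⊕b12⊕b13⊕b14⊕b15⊕b20⊕b21⊕b22⊕b23⊕b28⊕b29⊕b30⊕b31 = 1⊕0⊕1⊕0⊕1⊕1⊕1⊕1⊕1⊕0⊕1⊕1⊕0⊕0⊕0⊕1 = 0
s8: b8⊕b9⊕b10⊕b11⊕b12⊕b13⊕b14⊕b15⊕b24⊕b25⊕b26⊕b27⊕b28⊕b29⊕b30⊕b31 = 1⊕1⊕0⊕0⊕1⊕1⊕1⊕1⊕1⊕0⊕1⊕0⊕0⊕0⊕0⊕1 = 1
s16: b16⊕b17⊕b18⊕b19⊕b20⊕b21⊕b22⊕b23⊕b24⊕b25⊕b26⊕b27⊕b28⊕b29⊕b30⊕b31 = 0⊕1⊕1⊕0⊕1⊕0⊕1⊕1⊕1⊕0⊕1⊕0⊕0⊕0⊕0⊕1 = 0
Syndrome (s16...s1) = 01010 → position 10.
Flip bit 10: corrected codeword = 0101010111011110110101110100001
Data bits at positions 3,5,6,7,9,10,11,12,13,14,15,17,18,19,20,21,22,23,24,25,26,27,28,29,30,31: 00101101111110101110100001

00101101111110101110100001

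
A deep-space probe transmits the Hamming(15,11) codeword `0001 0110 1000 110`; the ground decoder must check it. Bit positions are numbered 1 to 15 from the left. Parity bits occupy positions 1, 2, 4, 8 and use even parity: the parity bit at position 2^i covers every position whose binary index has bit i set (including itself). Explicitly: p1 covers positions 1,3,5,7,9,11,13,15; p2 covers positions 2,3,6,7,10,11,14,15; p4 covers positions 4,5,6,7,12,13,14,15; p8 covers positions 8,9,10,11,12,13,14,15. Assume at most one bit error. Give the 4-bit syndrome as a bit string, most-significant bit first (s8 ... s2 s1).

s1: b1⊕b3⊕b5⊕b7⊕b9⊕b11⊕b13⊕b15 = 0⊕0⊕0⊕1⊕1⊕0⊕1⊕0 = 1
s2: b2⊕b3⊕b6⊕b7⊕b10⊕b11⊕b14⊕b15 = 0⊕0⊕1⊕1⊕0⊕0⊕1⊕0 = 1
s4: b4⊕b5⊕b6⊕b7⊕b12⊕b13⊕b14⊕b15 = 1⊕0⊕1⊕1⊕0⊕1⊕1⊕0 = 1
s8: b8⊕b9⊕b10⊕b11⊕b12⊕b13⊕b14⊕b15 = 0⊕1⊕0⊕0⊕0⊕1⊕1⊕0 = 1
Syndrome (s8...s1) = 1111 → position 15.

1111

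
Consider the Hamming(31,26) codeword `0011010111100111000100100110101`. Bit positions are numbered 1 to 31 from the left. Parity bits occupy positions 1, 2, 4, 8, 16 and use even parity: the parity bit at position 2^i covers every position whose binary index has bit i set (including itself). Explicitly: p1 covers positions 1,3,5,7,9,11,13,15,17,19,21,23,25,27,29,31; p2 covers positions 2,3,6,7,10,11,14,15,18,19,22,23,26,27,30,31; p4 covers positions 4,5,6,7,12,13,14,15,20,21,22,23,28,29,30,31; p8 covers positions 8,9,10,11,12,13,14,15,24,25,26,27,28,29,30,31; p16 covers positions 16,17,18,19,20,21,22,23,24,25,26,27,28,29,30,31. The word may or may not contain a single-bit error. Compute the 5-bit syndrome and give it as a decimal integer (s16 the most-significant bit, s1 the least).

16

s1: b1⊕b3⊕b5⊕b7⊕b9⊕b11⊕b13⊕b15⊕b17⊕b19⊕b21⊕b23⊕b25⊕b27⊕b29⊕b31 = 0⊕1⊕0⊕0⊕1⊕1⊕0⊕1⊕0⊕0⊕0⊕1⊕0⊕1⊕1⊕1 = 0
s2: b2⊕b3⊕b6⊕b7⊕b10⊕b11⊕b14⊕b15⊕b18⊕b19⊕b22⊕b23⊕b26⊕b27⊕b30⊕b31 = 0⊕1⊕1⊕0⊕1⊕1⊕1⊕1⊕0⊕0⊕0⊕1⊕1⊕1⊕0⊕1 = 0
s4: b4⊕b5⊕b6⊕b7⊕b12⊕b13⊕b14⊕b15⊕b20⊕b21⊕b22⊕b23⊕b28⊕b29⊕b30⊕b31 = 1⊕0⊕1⊕0⊕0⊕0⊕1⊕1⊕1⊕0⊕0⊕1⊕0⊕1⊕0⊕1 = 0
s8: b8⊕b9⊕b10⊕b11⊕b12⊕b13⊕b14⊕b15⊕b24⊕b25⊕b26⊕b27⊕b28⊕b29⊕b30⊕b31 = 1⊕1⊕1⊕1⊕0⊕0⊕1⊕1⊕0⊕0⊕1⊕1⊕0⊕1⊕0⊕1 = 0
s16: b16⊕b17⊕b18⊕b19⊕b20⊕b21⊕b22⊕b23⊕b24⊕b25⊕b26⊕b27⊕b28⊕b29⊕b30⊕b31 = 1⊕0⊕0⊕0⊕1⊕0⊕0⊕1⊕0⊕0⊕1⊕1⊕0⊕1⊕0⊕1 = 1
Syndrome (s16...s1) = 10000 → position 16.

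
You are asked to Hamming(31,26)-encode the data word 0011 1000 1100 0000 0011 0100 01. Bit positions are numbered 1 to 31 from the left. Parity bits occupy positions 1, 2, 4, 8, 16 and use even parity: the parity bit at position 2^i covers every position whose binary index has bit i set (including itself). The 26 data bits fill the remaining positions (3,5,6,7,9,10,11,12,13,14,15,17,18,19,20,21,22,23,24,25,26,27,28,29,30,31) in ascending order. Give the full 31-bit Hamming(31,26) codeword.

0101011110001100000000011010001

Place data bits at non-power-of-two positions: b3=0, b5=0, b6=1, b7=1, b9=1, b10=0, b11=0, b12=0, b13=1, b14=1, b15=0, b17=0, b18=0, b19=0, b20=0, b21=0, b22=0, b23=0, b24=1, b25=1, b26=0, b27=1, b28=0, b29=0, b30=0, b31=1.
p1 = XOR of data positions {3,5,7,9,11,13,15,17,19,21,23,25,27,29,31} = 0⊕0⊕1⊕1⊕0⊕1⊕0⊕0⊕0⊕0⊕0⊕1⊕1⊕0⊕1 = 0
p2 = XOR of data positions {3,6,7,10,11,14,15,18,19,22,23,26,27,30,31} = 0⊕1⊕1⊕0⊕0⊕1⊕0⊕0⊕0⊕0⊕0⊕0⊕1⊕0⊕1 = 1
p4 = XOR of data positions {5,6,7,12,13,14,15,20,21,22,23,28,29,30,31} = 0⊕1⊕1⊕0⊕1⊕1⊕0⊕0⊕0⊕0⊕0⊕0⊕0⊕0⊕1 = 1
p8 = XOR of data positions {9,10,11,12,13,14,15,24,25,26,27,28,29,30,31} = 1⊕0⊕0⊕0⊕1⊕1⊕0⊕1⊕1⊕0⊕1⊕0⊕0⊕0⊕1 = 1
p16 = XOR of data positions {17,18,19,20,21,22,23,24,25,26,27,28,29,30,31} = 0⊕0⊕0⊕0⊕0⊕0⊕0⊕1⊕1⊕0⊕1⊕0⊕0⊕0⊕1 = 0
Codeword b1..b31 = 0101011110001100000000011010001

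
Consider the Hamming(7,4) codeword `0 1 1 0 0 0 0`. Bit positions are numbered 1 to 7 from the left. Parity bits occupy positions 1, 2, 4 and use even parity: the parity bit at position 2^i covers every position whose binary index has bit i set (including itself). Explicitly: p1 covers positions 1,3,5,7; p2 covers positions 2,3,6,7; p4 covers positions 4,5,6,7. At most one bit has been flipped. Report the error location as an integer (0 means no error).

s1: b1⊕b3⊕b5⊕b7 = 0⊕1⊕0⊕0 = 1
s2: b2⊕b3⊕b6⊕b7 = 1⊕1⊕0⊕0 = 0
s4: b4⊕b5⊕b6⊕b7 = 0⊕0⊕0⊕0 = 0
Syndrome (s4...s1) = 001 → position 1.

1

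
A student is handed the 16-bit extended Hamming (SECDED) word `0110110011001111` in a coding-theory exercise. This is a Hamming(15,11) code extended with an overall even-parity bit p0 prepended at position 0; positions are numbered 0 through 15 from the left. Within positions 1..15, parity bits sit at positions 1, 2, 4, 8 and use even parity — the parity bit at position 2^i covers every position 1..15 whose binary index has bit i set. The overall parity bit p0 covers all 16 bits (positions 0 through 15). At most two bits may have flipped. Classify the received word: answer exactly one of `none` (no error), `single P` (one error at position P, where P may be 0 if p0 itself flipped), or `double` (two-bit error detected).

double

s1: b1⊕b3⊕b5⊕b7⊕b9⊕b11⊕b13⊕b15 = 1⊕0⊕1⊕0⊕1⊕0⊕1⊕1 = 1
s2: b2⊕b3⊕b6⊕b7⊕b10⊕b11⊕b14⊕b15 = 1⊕0⊕0⊕0⊕0⊕0⊕1⊕1 = 1
s4: b4⊕b5⊕b6⊕b7⊕b12⊕b13⊕b14⊕b15 = 1⊕1⊕0⊕0⊕1⊕1⊕1⊕1 = 0
s8: b8⊕b9⊕b10⊕b11⊕b12⊕b13⊕b14⊕b15 = 1⊕1⊕0⊕0⊕1⊕1⊕1⊕1 = 0
Syndrome (s8...s1) = 0011 → position 3.
Overall parity (XOR of all 16 bits, including p0): 0⊕1⊕1⊕0⊕1⊕1⊕0⊕0⊕1⊕1⊕0⊕0⊕1⊕1⊕1⊕1 = 0
Overall=0, syndrome position=3 → double-bit error detected (uncorrectable).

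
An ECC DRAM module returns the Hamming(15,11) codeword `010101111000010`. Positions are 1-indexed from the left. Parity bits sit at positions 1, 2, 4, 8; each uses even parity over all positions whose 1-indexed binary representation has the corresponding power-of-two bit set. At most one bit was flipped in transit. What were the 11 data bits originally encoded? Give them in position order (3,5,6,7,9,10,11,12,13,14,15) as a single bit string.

00111000010

s1: b1⊕b3⊕b5⊕b7⊕b9⊕b11⊕b13⊕b15 = 0⊕0⊕0⊕1⊕1⊕0⊕0⊕0 = 0
s2: b2⊕b3⊕b6⊕b7⊕b10⊕b11⊕b14⊕b15 = 1⊕0⊕1⊕1⊕0⊕0⊕1⊕0 = 0
s4: b4⊕b5⊕b6⊕b7⊕b12⊕b13⊕b14⊕b15 = 1⊕0⊕1⊕1⊕0⊕0⊕1⊕0 = 0
s8: b8⊕b9⊕b10⊕b11⊕b12⊕b13⊕b14⊕b15 = 1⊕1⊕0⊕0⊕0⊕0⊕1⊕0 = 1
Syndrome (s8...s1) = 1000 → position 8.
Flip bit 8: corrected codeword = 010101101000010
Data bits at positions 3,5,6,7,9,10,11,12,13,14,15: 00111000010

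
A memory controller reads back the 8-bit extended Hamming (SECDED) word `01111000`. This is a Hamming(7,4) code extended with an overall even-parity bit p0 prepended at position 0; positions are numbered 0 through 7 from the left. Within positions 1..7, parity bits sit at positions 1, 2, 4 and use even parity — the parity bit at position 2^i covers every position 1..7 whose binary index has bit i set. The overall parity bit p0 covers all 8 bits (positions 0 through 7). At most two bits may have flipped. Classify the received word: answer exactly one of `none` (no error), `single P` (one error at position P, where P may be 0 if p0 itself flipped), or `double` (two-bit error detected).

double

s1: b1⊕b3⊕b5⊕b7 = 1⊕1⊕0⊕0 = 0
s2: b2⊕b3⊕b6⊕b7 = 1⊕1⊕0⊕0 = 0
s4: b4⊕b5⊕b6⊕b7 = 1⊕0⊕0⊕0 = 1
Syndrome (s4...s1) = 100 → position 4.
Overall parity (XOR of all 8 bits, including p0): 0⊕1⊕1⊕1⊕1⊕0⊕0⊕0 = 0
Overall=0, syndrome position=4 → double-bit error detected (uncorrectable).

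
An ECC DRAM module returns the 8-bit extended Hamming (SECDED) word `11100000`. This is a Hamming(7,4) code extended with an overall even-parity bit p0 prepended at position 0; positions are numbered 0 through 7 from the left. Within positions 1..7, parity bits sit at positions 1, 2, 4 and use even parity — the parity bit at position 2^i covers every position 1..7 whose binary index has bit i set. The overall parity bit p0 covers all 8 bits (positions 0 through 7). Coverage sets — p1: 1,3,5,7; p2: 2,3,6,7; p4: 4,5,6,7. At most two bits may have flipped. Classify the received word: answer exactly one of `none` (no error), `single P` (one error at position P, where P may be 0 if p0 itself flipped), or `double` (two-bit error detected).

s1: b1⊕b3⊕b5⊕b7 = 1⊕0⊕0⊕0 = 1
s2: b2⊕b3⊕b6⊕b7 = 1⊕0⊕0⊕0 = 1
s4: b4⊕b5⊕b6⊕b7 = 0⊕0⊕0⊕0 = 0
Syndrome (s4...s1) = 011 → position 3.
Overall parity (XOR of all 8 bits, including p0): 1⊕1⊕1⊕0⊕0⊕0⊕0⊕0 = 1
Overall=1, syndrome position=3 → single-bit error at position 3.

single 3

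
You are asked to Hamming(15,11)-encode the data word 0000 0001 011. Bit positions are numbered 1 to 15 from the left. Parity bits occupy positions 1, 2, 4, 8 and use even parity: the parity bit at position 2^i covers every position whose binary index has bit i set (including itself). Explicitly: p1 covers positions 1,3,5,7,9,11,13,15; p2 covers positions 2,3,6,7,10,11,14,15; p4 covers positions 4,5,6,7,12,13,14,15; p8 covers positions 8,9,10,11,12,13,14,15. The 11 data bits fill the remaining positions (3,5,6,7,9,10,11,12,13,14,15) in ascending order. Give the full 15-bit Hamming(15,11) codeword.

Place data bits at non-power-of-two positions: b3=0, b5=0, b6=0, b7=0, b9=0, b10=0, b11=0, b12=1, b13=0, b14=1, b15=1.
p1 = XOR of data positions {3,5,7,9,11,13,15} = 0⊕0⊕0⊕0⊕0⊕0⊕1 = 1
p2 = XOR of data positions {3,6,7,10,11,14,15} = 0⊕0⊕0⊕0⊕0⊕1⊕1 = 0
p4 = XOR of data positions {5,6,7,12,13,14,15} = 0⊕0⊕0⊕1⊕0⊕1⊕1 = 1
p8 = XOR of data positions {9,10,11,12,13,14,15} = 0⊕0⊕0⊕1⊕0⊕1⊕1 = 1
Codeword b1..b15 = 100100010001011

100100010001011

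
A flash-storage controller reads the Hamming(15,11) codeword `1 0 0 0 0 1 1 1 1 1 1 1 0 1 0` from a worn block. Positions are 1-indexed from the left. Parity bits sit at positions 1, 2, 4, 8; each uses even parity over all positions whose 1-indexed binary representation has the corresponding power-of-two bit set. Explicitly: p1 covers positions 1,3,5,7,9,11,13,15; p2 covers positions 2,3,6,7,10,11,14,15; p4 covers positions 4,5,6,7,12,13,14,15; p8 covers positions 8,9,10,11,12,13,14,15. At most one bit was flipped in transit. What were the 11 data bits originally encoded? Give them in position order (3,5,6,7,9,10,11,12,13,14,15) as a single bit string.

s1: b1⊕b3⊕b5⊕b7⊕b9⊕b11⊕b13⊕b15 = 1⊕0⊕0⊕1⊕1⊕1⊕0⊕0 = 0
s2: b2⊕b3⊕b6⊕b7⊕b10⊕b11⊕b14⊕b15 = 0⊕0⊕1⊕1⊕1⊕1⊕1⊕0 = 1
s4: b4⊕b5⊕b6⊕b7⊕b12⊕b13⊕b14⊕b15 = 0⊕0⊕1⊕1⊕1⊕0⊕1⊕0 = 0
s8: b8⊕b9⊕b10⊕b11⊕b12⊕b13⊕b14⊕b15 = 1⊕1⊕1⊕1⊕1⊕0⊕1⊕0 = 0
Syndrome (s8...s1) = 0010 → position 2.
Flip bit 2: corrected codeword = 110001111111010
Data bits at positions 3,5,6,7,9,10,11,12,13,14,15: 00111111010

00111111010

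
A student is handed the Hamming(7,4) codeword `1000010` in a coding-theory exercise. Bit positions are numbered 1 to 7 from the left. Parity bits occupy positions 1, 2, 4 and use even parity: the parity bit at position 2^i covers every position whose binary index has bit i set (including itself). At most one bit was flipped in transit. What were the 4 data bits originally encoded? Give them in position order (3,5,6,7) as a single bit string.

s1: b1⊕b3⊕b5⊕b7 = 1⊕0⊕0⊕0 = 1
s2: b2⊕b3⊕b6⊕b7 = 0⊕0⊕1⊕0 = 1
s4: b4⊕b5⊕b6⊕b7 = 0⊕0⊕1⊕0 = 1
Syndrome (s4...s1) = 111 → position 7.
Flip bit 7: corrected codeword = 1000011
Data bits at positions 3,5,6,7: 0011

0011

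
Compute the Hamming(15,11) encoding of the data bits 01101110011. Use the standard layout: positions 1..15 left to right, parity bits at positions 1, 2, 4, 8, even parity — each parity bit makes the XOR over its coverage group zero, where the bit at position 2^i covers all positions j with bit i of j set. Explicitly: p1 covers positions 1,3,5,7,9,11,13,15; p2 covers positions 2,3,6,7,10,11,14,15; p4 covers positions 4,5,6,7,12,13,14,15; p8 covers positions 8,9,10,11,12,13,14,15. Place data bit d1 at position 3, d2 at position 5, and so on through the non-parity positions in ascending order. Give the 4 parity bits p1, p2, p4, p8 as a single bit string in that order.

0101

Place data bits at non-power-of-two positions: b3=0, b5=1, b6=1, b7=0, b9=1, b10=1, b11=1, b12=0, b13=0, b14=1, b15=1.
p1 = XOR of data positions {3,5,7,9,11,13,15} = 0⊕1⊕0⊕1⊕1⊕0⊕1 = 0
p2 = XOR of data positions {3,6,7,10,11,14,15} = 0⊕1⊕0⊕1⊕1⊕1⊕1 = 1
p4 = XOR of data positions {5,6,7,12,13,14,15} = 1⊕1⊕0⊕0⊕0⊕1⊕1 = 0
p8 = XOR of data positions {9,10,11,12,13,14,15} = 1⊕1⊕1⊕0⊕0⊕1⊕1 = 1
Parity bits p1,p2,p4,p8 = 0101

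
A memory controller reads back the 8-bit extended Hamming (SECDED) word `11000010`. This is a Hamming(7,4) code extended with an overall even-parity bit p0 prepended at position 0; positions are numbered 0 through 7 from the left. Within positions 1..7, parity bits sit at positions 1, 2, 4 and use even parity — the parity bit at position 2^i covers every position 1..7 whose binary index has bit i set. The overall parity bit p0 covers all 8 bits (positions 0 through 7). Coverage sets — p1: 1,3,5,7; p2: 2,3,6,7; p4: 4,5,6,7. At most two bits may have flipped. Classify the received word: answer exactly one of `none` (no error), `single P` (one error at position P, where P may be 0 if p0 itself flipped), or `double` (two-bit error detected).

s1: b1⊕b3⊕b5⊕b7 = 1⊕0⊕0⊕0 = 1
s2: b2⊕b3⊕b6⊕b7 = 0⊕0⊕1⊕0 = 1
s4: b4⊕b5⊕b6⊕b7 = 0⊕0⊕1⊕0 = 1
Syndrome (s4...s1) = 111 → position 7.
Overall parity (XOR of all 8 bits, including p0): 1⊕1⊕0⊕0⊕0⊕0⊕1⊕0 = 1
Overall=1, syndrome position=7 → single-bit error at position 7.

single 7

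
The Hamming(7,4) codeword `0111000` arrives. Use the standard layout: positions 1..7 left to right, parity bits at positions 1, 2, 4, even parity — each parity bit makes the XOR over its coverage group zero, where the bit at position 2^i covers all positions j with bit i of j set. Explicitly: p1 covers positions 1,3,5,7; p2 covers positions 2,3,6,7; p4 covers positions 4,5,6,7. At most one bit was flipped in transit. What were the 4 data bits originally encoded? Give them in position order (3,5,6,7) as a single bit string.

1100

s1: b1⊕b3⊕b5⊕b7 = 0⊕1⊕0⊕0 = 1
s2: b2⊕b3⊕b6⊕b7 = 1⊕1⊕0⊕0 = 0
s4: b4⊕b5⊕b6⊕b7 = 1⊕0⊕0⊕0 = 1
Syndrome (s4...s1) = 101 → position 5.
Flip bit 5: corrected codeword = 0111100
Data bits at positions 3,5,6,7: 1100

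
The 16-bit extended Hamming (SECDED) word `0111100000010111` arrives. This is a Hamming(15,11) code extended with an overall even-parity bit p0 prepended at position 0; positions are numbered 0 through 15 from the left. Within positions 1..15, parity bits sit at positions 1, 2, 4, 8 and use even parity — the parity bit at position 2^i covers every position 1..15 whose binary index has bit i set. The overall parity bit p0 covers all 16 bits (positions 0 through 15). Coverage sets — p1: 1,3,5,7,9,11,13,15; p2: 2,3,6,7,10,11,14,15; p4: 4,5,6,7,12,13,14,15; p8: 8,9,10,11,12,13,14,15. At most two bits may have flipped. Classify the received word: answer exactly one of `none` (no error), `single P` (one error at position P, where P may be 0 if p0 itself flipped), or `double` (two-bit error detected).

s1: b1⊕b3⊕b5⊕b7⊕b9⊕b11⊕b13⊕b15 = 1⊕1⊕0⊕0⊕0⊕1⊕1⊕1 = 1
s2: b2⊕b3⊕b6⊕b7⊕b10⊕b11⊕b14⊕b15 = 1⊕1⊕0⊕0⊕0⊕1⊕1⊕1 = 1
s4: b4⊕b5⊕b6⊕b7⊕b12⊕b13⊕b14⊕b15 = 1⊕0⊕0⊕0⊕0⊕1⊕1⊕1 = 0
s8: b8⊕b9⊕b10⊕b11⊕b12⊕b13⊕b14⊕b15 = 0⊕0⊕0⊕1⊕0⊕1⊕1⊕1 = 0
Syndrome (s8...s1) = 0011 → position 3.
Overall parity (XOR of all 16 bits, including p0): 0⊕1⊕1⊕1⊕1⊕0⊕0⊕0⊕0⊕0⊕0⊕1⊕0⊕1⊕1⊕1 = 0
Overall=0, syndrome position=3 → double-bit error detected (uncorrectable).

double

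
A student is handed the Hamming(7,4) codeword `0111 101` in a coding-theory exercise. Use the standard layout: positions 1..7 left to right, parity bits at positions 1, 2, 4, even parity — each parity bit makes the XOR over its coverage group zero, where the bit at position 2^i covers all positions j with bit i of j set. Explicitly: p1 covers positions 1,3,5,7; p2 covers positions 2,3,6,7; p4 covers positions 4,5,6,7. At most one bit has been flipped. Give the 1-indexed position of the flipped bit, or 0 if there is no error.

7

s1: b1⊕b3⊕b5⊕b7 = 0⊕1⊕1⊕1 = 1
s2: b2⊕b3⊕b6⊕b7 = 1⊕1⊕0⊕1 = 1
s4: b4⊕b5⊕b6⊕b7 = 1⊕1⊕0⊕1 = 1
Syndrome (s4...s1) = 111 → position 7.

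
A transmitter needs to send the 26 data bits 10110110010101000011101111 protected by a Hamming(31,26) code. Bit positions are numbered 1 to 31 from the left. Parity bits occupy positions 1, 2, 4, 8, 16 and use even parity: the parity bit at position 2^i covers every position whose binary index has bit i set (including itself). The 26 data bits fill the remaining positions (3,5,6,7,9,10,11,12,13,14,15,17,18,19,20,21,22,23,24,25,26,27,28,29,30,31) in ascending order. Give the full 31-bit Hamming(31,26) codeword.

0011011001100101101000011101111

Place data bits at non-power-of-two positions: b3=1, b5=0, b6=1, b7=1, b9=0, b10=1, b11=1, b12=0, b13=0, b14=1, b15=0, b17=1, b18=0, b19=1, b20=0, b21=0, b22=0, b23=0, b24=1, b25=1, b26=1, b27=0, b28=1, b29=1, b30=1, b31=1.
p1 = XOR of data positions {3,5,7,9,11,13,15,17,19,21,23,25,27,29,31} = 1⊕0⊕1⊕0⊕1⊕0⊕0⊕1⊕1⊕0⊕0⊕1⊕0⊕1⊕1 = 0
p2 = XOR of data positions {3,6,7,10,11,14,15,18,19,22,23,26,27,30,31} = 1⊕1⊕1⊕1⊕1⊕1⊕0⊕0⊕1⊕0⊕0⊕1⊕0⊕1⊕1 = 0
p4 = XOR of data positions {5,6,7,12,13,14,15,20,21,22,23,28,29,30,31} = 0⊕1⊕1⊕0⊕0⊕1⊕0⊕0⊕0⊕0⊕0⊕1⊕1⊕1⊕1 = 1
p8 = XOR of data positions {9,10,11,12,13,14,15,24,25,26,27,28,29,30,31} = 0⊕1⊕1⊕0⊕0⊕1⊕0⊕1⊕1⊕1⊕0⊕1⊕1⊕1⊕1 = 0
p16 = XOR of data positions {17,18,19,20,21,22,23,24,25,26,27,28,29,30,31} = 1⊕0⊕1⊕0⊕0⊕0⊕0⊕1⊕1⊕1⊕0⊕1⊕1⊕1⊕1 = 1
Codeword b1..b31 = 0011011001100101101000011101111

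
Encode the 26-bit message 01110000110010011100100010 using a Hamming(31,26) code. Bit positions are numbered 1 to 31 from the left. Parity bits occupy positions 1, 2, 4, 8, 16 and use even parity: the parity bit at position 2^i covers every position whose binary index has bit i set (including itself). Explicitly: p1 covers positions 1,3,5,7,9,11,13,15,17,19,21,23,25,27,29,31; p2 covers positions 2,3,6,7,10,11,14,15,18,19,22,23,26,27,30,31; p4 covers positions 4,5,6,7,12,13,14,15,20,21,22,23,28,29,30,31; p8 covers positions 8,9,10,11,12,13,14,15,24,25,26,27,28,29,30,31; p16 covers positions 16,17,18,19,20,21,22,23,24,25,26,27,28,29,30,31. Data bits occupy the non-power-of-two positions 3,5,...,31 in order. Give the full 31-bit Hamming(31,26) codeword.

1001111000001100010011100100010

Place data bits at non-power-of-two positions: b3=0, b5=1, b6=1, b7=1, b9=0, b10=0, b11=0, b12=0, b13=1, b14=1, b15=0, b17=0, b18=1, b19=0, b20=0, b21=1, b22=1, b23=1, b24=0, b25=0, b26=1, b27=0, b28=0, b29=0, b30=1, b31=0.
p1 = XOR of data positions {3,5,7,9,11,13,15,17,19,21,23,25,27,29,31} = 0⊕1⊕1⊕0⊕0⊕1⊕0⊕0⊕0⊕1⊕1⊕0⊕0⊕0⊕0 = 1
p2 = XOR of data positions {3,6,7,10,11,14,15,18,19,22,23,26,27,30,31} = 0⊕1⊕1⊕0⊕0⊕1⊕0⊕1⊕0⊕1⊕1⊕1⊕0⊕1⊕0 = 0
p4 = XOR of data positions {5,6,7,12,13,14,15,20,21,22,23,28,29,30,31} = 1⊕1⊕1⊕0⊕1⊕1⊕0⊕0⊕1⊕1⊕1⊕0⊕0⊕1⊕0 = 1
p8 = XOR of data positions {9,10,11,12,13,14,15,24,25,26,27,28,29,30,31} = 0⊕0⊕0⊕0⊕1⊕1⊕0⊕0⊕0⊕1⊕0⊕0⊕0⊕1⊕0 = 0
p16 = XOR of data positions {17,18,19,20,21,22,23,24,25,26,27,28,29,30,31} = 0⊕1⊕0⊕0⊕1⊕1⊕1⊕0⊕0⊕1⊕0⊕0⊕0⊕1⊕0 = 0
Codeword b1..b31 = 1001111000001100010011100100010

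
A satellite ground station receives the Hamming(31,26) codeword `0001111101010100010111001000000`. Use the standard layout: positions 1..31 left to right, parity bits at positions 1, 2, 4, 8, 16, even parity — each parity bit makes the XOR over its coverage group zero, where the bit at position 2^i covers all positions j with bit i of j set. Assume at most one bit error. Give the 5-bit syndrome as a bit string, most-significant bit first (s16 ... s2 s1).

s1: b1⊕b3⊕b5⊕b7⊕b9⊕b11⊕b13⊕b15⊕b17⊕b19⊕b21⊕b23⊕b25⊕b27⊕b29⊕b31 = 0⊕0⊕1⊕1⊕0⊕0⊕0⊕0⊕0⊕0⊕1⊕0⊕1⊕0⊕0⊕0 = 0
s2: b2⊕b3⊕b6⊕b7⊕b10⊕b11⊕b14⊕b15⊕b18⊕b19⊕b22⊕b23⊕b26⊕b27⊕b30⊕b31 = 0⊕0⊕1⊕1⊕1⊕0⊕1⊕0⊕1⊕0⊕1⊕0⊕0⊕0⊕0⊕0 = 0
s4: b4⊕b5⊕b6⊕b7⊕b12⊕b13⊕b14⊕b15⊕b20⊕b21⊕b22⊕b23⊕b28⊕b29⊕b30⊕b31 = 1⊕1⊕1⊕1⊕1⊕0⊕1⊕0⊕1⊕1⊕1⊕0⊕0⊕0⊕0⊕0 = 1
s8: b8⊕b9⊕b10⊕b11⊕b12⊕b13⊕b14⊕b15⊕b24⊕b25⊕b26⊕b27⊕b28⊕b29⊕b30⊕b31 = 1⊕0⊕1⊕0⊕1⊕0⊕1⊕0⊕0⊕1⊕0⊕0⊕0⊕0⊕0⊕0 = 1
s16: b16⊕b17⊕b18⊕b19⊕b20⊕b21⊕b22⊕b23⊕b24⊕b25⊕b26⊕b27⊕b28⊕b29⊕b30⊕b31 = 0⊕0⊕1⊕0⊕1⊕1⊕1⊕0⊕0⊕1⊕0⊕0⊕0⊕0⊕0⊕0 = 1
Syndrome (s16...s1) = 11100 → position 28.

11100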